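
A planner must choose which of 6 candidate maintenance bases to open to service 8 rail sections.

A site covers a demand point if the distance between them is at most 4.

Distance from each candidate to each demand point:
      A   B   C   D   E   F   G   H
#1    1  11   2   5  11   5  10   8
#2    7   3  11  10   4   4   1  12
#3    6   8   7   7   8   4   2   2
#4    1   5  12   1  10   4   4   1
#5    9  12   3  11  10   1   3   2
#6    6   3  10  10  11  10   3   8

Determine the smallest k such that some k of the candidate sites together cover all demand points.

3

Coverage sets (demand points within 4 of each site):
  #1: {A, C}
  #2: {B, E, F, G}
  #3: {F, G, H}
  #4: {A, D, F, G, H}
  #5: {C, F, G, H}
  #6: {B, G}
No 2 sites suffice: every size-2 union leaves at least one demand point uncovered.
But {#1, #2, #4} covers everything, so the minimum is 3.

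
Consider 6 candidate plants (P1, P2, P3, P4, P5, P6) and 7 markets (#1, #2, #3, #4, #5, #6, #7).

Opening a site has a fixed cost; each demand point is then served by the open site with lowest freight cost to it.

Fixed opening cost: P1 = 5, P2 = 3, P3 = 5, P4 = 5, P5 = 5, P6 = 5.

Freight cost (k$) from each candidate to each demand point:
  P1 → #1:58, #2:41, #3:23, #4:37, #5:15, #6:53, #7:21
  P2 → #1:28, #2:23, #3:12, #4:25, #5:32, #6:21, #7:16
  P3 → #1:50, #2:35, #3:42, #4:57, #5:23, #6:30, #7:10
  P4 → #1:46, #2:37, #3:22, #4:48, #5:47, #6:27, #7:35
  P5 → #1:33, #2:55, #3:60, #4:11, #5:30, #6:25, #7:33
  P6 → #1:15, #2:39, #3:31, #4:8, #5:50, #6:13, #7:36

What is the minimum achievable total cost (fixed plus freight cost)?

114

Open {P1, P2, P3, P6}: assign each demand point to its cheapest open site.
  #1→P6 15, #2→P2 23, #3→P2 12, #4→P6 8, #5→P1 15, #6→P6 13, #7→P3 10
  freight cost 96, fixed 18 → total 114.
Compare {P1, P2, P6}: freight cost 102 + fixed 13 = 115.
Compare {P2, P3, P6}: freight cost 104 + fixed 13 = 117.
Compare {P1, P2, P3, P4, P6}: freight cost 96 + fixed 23 = 119.
All other subsets cost ≥ 115. Minimum total cost: 114.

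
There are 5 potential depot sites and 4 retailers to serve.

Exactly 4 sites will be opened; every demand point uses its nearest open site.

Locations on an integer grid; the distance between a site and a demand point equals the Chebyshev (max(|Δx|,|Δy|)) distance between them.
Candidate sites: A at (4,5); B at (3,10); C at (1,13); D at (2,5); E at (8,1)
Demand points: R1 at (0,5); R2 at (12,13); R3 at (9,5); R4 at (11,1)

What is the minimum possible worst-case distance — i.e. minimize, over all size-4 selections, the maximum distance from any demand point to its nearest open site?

Open {A, B, C, D}.
  Farthest demand point is R2 at distance 8 (to A); all others are ≤ 8.
With {A, B, C, E} the worst case is 8.
With {A, B, D, E} the worst case is 8.
No size-4 selection achieves below 8.

8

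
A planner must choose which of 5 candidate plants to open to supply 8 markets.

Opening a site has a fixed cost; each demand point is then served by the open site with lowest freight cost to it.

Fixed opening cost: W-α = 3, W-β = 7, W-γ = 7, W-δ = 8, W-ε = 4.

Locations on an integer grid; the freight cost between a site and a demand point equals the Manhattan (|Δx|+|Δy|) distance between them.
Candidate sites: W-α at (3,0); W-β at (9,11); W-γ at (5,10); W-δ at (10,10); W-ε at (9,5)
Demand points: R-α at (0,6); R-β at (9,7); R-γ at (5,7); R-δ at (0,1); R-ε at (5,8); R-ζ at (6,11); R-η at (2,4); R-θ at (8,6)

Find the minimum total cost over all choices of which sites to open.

Open {W-α, W-γ, W-ε}: assign each demand point to its cheapest open site.
  R-α→W-α 9, R-β→W-ε 2, R-γ→W-γ 3, R-δ→W-α 4, R-ε→W-γ 2, R-ζ→W-γ 2, R-η→W-α 5, R-θ→W-ε 2
  freight cost 29, fixed 14 → total 43.
Compare {W-α, W-γ}: freight cost 39 + fixed 10 = 49.
Compare {W-α, W-β, W-γ, W-ε}: freight cost 29 + fixed 21 = 50.
Compare {W-α, W-ε}: freight cost 44 + fixed 7 = 51.
All other subsets cost ≥ 49. Minimum total cost: 43.

43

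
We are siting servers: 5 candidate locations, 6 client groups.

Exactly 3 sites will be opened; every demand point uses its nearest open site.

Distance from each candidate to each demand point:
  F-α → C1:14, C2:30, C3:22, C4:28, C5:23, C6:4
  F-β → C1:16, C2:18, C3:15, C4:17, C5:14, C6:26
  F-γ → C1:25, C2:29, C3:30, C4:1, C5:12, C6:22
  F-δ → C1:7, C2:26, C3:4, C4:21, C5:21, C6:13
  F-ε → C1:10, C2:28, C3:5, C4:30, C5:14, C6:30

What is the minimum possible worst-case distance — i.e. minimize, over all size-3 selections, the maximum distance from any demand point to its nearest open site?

Open {F-α, F-β, F-γ}.
  Farthest demand point is C2 at distance 18 (to F-β); all others are ≤ 18.
With {F-α, F-β, F-δ} the worst case is 18.
With {F-α, F-β, F-ε} the worst case is 18.
No size-3 selection achieves below 18.

18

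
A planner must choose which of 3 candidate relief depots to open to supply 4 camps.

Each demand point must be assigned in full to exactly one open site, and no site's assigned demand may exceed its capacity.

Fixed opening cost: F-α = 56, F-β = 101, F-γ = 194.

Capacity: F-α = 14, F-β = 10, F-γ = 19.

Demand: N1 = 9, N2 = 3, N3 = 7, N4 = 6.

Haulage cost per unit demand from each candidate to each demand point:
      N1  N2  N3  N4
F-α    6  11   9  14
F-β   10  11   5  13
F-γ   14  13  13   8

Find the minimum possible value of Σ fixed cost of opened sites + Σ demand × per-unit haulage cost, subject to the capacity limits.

Open {F-α, F-γ}; cheapest assignment that respects the capacities:
  F-α (cap 14, load 12): N1, N2 — cost 9×6 + 3×11 = 87
  F-γ (cap 19, load 13): N3, N4 — cost 7×13 + 6×8 = 139
  Shipping 226, fixed 250 → total 476.
  Any other capacity-feasible assignment to {F-α, F-γ} ships for at least 226.
Compare {F-α, F-β, F-γ}: its best feasible assignment gives total 521.
Compare {F-β, F-γ}: its best feasible assignment gives total 537.
Every other set of open sites that can feasibly serve all demand totals ≥ 521 even under its best assignment. Minimum: 476.

476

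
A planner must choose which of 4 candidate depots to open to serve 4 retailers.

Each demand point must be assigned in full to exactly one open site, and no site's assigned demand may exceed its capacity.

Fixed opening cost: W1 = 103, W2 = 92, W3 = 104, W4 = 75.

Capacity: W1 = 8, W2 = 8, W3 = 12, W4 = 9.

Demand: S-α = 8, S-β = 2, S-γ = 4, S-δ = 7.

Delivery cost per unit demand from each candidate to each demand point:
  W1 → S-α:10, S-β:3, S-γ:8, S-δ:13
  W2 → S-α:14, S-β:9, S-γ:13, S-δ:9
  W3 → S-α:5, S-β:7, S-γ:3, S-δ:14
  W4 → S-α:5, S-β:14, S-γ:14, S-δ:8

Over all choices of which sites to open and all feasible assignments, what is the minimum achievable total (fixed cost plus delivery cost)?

315

Open {W3, W4}; cheapest assignment that respects the capacities:
  W3 (cap 12, load 12): S-α, S-γ — cost 8×5 + 4×3 = 52
  W4 (cap 9, load 9): S-β, S-δ — cost 2×14 + 7×8 = 84
  Shipping 136, fixed 179 → total 315.
  Any other capacity-feasible assignment to {W3, W4} ships for at least 136.
Compare {W1, W3, W4}: its best feasible assignment gives total 396.
Compare {W2, W3, W4}: its best feasible assignment gives total 397.
Every other set of open sites that can feasibly serve all demand totals ≥ 396 even under its best assignment. Minimum: 315.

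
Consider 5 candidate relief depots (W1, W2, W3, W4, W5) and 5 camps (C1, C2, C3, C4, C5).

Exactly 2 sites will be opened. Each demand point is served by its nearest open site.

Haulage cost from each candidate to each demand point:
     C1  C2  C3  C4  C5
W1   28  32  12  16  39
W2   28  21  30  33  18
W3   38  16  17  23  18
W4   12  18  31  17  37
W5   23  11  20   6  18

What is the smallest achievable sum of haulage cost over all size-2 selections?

67

Open {W4, W5}.
  C1→W4 12, C2→W5 11, C3→W5 20, C4→W5 6, C5→W5 18  ⇒ total 67.
Compare {W1, W5}: total 70.
Compare {W3, W5}: total 75.
No size-2 selection does better; minimum is 67.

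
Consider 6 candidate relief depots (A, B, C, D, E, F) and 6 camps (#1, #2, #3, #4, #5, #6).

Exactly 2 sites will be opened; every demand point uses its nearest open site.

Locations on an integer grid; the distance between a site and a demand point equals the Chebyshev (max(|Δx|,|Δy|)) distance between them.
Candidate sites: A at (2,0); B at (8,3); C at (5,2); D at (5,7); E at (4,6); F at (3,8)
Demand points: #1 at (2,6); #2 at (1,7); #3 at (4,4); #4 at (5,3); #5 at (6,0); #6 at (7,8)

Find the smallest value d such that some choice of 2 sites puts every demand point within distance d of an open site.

Open {B, E}.
  Farthest demand point is #2 at distance 3 (to E); all others are ≤ 3.
With {C, E} the worst case is 3.
With {A, D} the worst case is 4.
No size-2 selection achieves below 3.

3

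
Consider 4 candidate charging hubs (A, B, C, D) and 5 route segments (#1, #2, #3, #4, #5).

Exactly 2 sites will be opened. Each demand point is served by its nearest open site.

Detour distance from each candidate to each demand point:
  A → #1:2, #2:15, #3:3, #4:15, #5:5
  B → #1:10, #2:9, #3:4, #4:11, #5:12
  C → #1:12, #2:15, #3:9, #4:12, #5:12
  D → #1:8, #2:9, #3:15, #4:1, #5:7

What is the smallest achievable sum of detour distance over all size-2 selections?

Open {A, D}.
  #1→A 2, #2→D 9, #3→A 3, #4→D 1, #5→A 5  ⇒ total 20.
Compare {B, D}: total 29.
Compare {A, B}: total 30.
No size-2 selection does better; minimum is 20.

20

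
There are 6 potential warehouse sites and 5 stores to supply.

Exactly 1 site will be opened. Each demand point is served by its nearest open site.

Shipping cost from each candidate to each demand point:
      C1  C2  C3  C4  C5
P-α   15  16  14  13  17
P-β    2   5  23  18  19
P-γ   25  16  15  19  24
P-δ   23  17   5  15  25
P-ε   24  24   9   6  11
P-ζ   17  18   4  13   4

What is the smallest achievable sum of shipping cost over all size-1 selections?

Open {P-ζ}.
  C1→P-ζ 17, C2→P-ζ 18, C3→P-ζ 4, C4→P-ζ 13, C5→P-ζ 4  ⇒ total 56.
Compare {P-β}: total 67.
Compare {P-ε}: total 74.
No size-1 selection does better; minimum is 56.

56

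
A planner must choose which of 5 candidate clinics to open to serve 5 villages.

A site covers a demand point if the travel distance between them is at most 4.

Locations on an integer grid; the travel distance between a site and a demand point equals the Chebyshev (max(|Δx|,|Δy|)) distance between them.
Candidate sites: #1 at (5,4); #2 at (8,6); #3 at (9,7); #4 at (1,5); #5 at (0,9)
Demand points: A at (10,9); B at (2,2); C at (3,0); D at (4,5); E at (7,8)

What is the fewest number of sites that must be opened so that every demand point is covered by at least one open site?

Coverage sets (demand points within 4 of each site):
  #1: {B, C, D, E}
  #2: {A, D, E}
  #3: {A, E}
  #4: {B, D}
  #5: {D}
No single site covers all 5 demand points.
But {#1, #2} covers everything, so the minimum is 2.

2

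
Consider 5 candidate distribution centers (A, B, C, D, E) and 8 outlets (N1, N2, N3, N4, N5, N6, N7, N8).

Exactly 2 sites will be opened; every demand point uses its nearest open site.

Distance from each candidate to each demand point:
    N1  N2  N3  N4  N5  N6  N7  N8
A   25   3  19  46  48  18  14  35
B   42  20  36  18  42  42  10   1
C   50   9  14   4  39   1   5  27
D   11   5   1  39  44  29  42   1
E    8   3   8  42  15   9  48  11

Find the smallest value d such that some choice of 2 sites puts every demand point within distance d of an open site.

15

Open {C, E}.
  Farthest demand point is N5 at distance 15 (to E); all others are ≤ 15.
With {B, E} the worst case is 18.
With {A, C} the worst case is 39.
No size-2 selection achieves below 15.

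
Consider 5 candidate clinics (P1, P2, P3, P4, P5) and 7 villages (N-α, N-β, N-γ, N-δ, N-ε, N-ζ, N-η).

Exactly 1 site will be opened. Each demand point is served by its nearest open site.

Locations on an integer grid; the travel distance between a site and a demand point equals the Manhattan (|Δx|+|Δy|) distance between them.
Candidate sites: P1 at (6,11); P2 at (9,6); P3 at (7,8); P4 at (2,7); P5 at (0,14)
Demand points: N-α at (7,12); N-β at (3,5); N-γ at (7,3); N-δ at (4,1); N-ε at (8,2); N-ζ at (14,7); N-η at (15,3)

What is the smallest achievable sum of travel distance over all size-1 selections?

50

Open {P2}.
  N-α→P2 8, N-β→P2 7, N-γ→P2 5, N-δ→P2 10, N-ε→P2 5, N-ζ→P2 6, N-η→P2 9  ⇒ total 50.
Compare {P3}: total 54.
Compare {P4}: total 70.
No size-1 selection does better; minimum is 50.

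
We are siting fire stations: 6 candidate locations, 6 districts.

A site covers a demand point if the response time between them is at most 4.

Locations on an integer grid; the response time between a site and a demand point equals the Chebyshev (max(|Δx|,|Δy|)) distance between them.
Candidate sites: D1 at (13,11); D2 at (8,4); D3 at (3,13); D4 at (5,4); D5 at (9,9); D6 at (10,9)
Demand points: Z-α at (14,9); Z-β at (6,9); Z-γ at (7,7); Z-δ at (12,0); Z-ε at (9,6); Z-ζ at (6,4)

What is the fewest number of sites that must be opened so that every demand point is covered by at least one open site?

2

Coverage sets (demand points within 4 of each site):
  D1: {Z-α}
  D2: {Z-γ, Z-δ, Z-ε, Z-ζ}
  D3: {Z-β}
  D4: {Z-γ, Z-ε, Z-ζ}
  D5: {Z-β, Z-γ, Z-ε}
  D6: {Z-α, Z-β, Z-γ, Z-ε}
No single site covers all 6 demand points.
But {D2, D6} covers everything, so the minimum is 2.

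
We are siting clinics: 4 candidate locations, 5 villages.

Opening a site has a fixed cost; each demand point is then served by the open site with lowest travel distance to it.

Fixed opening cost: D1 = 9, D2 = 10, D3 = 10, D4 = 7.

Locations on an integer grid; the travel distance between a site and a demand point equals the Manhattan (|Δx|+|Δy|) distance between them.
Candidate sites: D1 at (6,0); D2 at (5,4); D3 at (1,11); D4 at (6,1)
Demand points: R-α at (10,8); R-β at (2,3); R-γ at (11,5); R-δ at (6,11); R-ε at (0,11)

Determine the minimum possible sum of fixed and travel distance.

Open {D2, D3}: assign each demand point to its cheapest open site.
  R-α→D2 9, R-β→D2 4, R-γ→D2 7, R-δ→D3 5, R-ε→D3 1
  travel distance 26, fixed 20 → total 46.
Compare {D3, D4}: travel distance 32 + fixed 17 = 49.
Compare {D2}: travel distance 40 + fixed 10 = 50.
Compare {D3}: travel distance 43 + fixed 10 = 53.
All other subsets cost ≥ 49. Minimum total cost: 46.

46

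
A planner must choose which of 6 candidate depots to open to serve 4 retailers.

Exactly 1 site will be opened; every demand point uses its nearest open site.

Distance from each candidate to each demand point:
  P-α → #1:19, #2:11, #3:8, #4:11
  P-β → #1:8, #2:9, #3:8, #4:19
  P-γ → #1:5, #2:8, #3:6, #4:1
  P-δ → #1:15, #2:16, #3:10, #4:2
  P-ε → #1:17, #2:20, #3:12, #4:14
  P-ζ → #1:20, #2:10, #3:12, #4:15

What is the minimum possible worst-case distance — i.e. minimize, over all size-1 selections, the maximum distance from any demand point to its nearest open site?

8

Open {P-γ}.
  Farthest demand point is #2 at distance 8 (to P-γ); all others are ≤ 8.
With {P-δ} the worst case is 16.
With {P-α} the worst case is 19.
No size-1 selection achieves below 8.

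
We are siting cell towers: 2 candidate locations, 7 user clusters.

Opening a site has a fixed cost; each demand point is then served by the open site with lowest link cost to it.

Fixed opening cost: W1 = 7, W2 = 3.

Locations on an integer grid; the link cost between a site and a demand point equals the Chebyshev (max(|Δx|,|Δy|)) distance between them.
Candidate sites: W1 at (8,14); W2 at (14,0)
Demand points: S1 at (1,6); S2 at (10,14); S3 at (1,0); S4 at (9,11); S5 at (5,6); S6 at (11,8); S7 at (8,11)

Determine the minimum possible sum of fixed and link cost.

Open {W1}: assign each demand point to its cheapest open site.
  S1→W1 8, S2→W1 2, S3→W1 14, S4→W1 3, S5→W1 8, S6→W1 6, S7→W1 3
  link cost 44, fixed 7 → total 51.
Compare {W1, W2}: link cost 43 + fixed 10 = 53.
Compare {W2}: link cost 79 + fixed 3 = 82.

51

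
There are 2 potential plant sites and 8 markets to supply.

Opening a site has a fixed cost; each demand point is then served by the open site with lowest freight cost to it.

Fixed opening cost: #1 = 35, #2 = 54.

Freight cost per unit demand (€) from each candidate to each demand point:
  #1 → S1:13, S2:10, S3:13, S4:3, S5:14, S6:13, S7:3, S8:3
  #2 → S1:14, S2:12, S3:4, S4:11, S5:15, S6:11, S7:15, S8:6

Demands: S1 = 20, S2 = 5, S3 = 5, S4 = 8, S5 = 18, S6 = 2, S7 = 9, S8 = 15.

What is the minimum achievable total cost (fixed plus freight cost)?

784

Open {#1}: assign each demand point to its cheapest open site.
  S1→#1 20×13=260, S2→#1 5×10=50, S3→#1 5×13=65, S4→#1 8×3=24, S5→#1 18×14=252, S6→#1 2×13=26, S7→#1 9×3=27, S8→#1 15×3=45
  freight cost 749, fixed 35 → total 784.
Compare {#1, #2}: freight cost 700 + fixed 89 = 789.
Compare {#2}: freight cost 965 + fixed 54 = 1019.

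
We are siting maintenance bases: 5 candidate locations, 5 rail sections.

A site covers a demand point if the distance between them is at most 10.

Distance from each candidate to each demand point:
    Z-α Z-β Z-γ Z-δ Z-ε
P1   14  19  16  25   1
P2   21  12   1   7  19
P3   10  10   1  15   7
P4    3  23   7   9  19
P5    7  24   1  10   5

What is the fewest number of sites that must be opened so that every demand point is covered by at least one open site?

2

Coverage sets (demand points within 10 of each site):
  P1: {Z-ε}
  P2: {Z-γ, Z-δ}
  P3: {Z-α, Z-β, Z-γ, Z-ε}
  P4: {Z-α, Z-γ, Z-δ}
  P5: {Z-α, Z-γ, Z-δ, Z-ε}
No single site covers all 5 demand points.
But {P2, P3} covers everything, so the minimum is 2.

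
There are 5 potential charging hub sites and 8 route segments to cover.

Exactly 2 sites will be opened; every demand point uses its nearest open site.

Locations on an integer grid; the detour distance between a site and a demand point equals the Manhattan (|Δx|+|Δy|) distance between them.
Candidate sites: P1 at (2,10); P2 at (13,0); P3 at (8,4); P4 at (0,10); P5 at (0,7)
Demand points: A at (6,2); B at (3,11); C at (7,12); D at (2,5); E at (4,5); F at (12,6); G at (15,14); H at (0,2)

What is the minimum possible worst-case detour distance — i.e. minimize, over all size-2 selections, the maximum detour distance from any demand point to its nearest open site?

16

Open {P1, P2}.
  Farthest demand point is G at detour distance 16 (to P2); all others are ≤ 16.
With {P2, P3} the worst case is 16.
With {P2, P4} the worst case is 16.
No size-2 selection achieves below 16.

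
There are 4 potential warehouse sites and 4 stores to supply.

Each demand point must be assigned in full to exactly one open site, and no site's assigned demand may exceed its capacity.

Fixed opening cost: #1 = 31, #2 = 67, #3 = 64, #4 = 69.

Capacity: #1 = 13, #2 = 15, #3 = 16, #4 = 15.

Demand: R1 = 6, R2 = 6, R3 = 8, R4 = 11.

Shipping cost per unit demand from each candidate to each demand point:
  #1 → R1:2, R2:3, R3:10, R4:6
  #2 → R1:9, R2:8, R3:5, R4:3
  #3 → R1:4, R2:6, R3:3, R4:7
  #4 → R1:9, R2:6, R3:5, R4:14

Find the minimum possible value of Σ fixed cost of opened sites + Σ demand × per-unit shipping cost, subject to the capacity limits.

249

Open {#1, #2, #3}; cheapest assignment that respects the capacities:
  #1 (cap 13, load 12): R1, R2 — cost 6×2 + 6×3 = 30
  #2 (cap 15, load 11): R4 — cost 11×3 = 33
  #3 (cap 16, load 8): R3 — cost 8×3 = 24
  Shipping 87, fixed 162 → total 249.
  Any other capacity-feasible assignment to {#1, #2, #3} ships for at least 87.
Compare {#1, #2, #4}: its best feasible assignment gives total 270.
Compare {#1, #3, #4}: its best feasible assignment gives total 311.
Every other set of open sites that can feasibly serve all demand totals ≥ 270 even under its best assignment. Minimum: 249.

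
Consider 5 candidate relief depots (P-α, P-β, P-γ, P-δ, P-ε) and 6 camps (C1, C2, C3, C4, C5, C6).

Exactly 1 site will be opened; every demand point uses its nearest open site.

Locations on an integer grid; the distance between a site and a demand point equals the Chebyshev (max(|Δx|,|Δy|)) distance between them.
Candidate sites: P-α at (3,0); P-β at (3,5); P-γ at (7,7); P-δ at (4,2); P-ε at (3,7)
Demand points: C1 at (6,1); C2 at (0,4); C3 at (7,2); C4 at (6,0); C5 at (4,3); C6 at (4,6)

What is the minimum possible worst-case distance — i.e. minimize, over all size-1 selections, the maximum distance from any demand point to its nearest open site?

4

Open {P-δ}.
  Farthest demand point is C2 at distance 4 (to P-δ); all others are ≤ 4.
With {P-β} the worst case is 5.
With {P-α} the worst case is 6.
No size-1 selection achieves below 4.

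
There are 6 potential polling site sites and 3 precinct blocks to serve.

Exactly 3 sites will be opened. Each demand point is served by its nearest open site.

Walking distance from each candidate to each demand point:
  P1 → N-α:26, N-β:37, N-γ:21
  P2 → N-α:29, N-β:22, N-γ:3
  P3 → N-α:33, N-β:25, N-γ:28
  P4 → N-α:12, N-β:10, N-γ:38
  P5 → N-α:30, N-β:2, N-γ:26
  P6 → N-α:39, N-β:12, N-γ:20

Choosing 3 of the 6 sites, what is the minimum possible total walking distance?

Open {P2, P4, P5}.
  N-α→P4 12, N-β→P5 2, N-γ→P2 3  ⇒ total 17.
Compare {P1, P2, P4}: total 25.
Compare {P2, P3, P4}: total 25.
No size-3 selection does better; minimum is 17.

17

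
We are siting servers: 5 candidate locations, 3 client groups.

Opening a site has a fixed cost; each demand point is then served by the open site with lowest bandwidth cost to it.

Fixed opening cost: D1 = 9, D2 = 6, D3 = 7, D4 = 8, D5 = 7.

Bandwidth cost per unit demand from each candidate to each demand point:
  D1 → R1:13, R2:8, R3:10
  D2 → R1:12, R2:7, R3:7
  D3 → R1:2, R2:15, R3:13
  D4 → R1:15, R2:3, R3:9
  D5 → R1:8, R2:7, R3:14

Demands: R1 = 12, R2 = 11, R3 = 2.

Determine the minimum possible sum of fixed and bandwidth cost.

Open {D3, D4}: assign each demand point to its cheapest open site.
  R1→D3 12×2=24, R2→D4 11×3=33, R3→D4 2×9=18
  bandwidth cost 75, fixed 15 → total 90.
Compare {D2, D3, D4}: bandwidth cost 71 + fixed 21 = 92.
Compare {D3, D4, D5}: bandwidth cost 75 + fixed 22 = 97.
Compare {D1, D3, D4}: bandwidth cost 75 + fixed 24 = 99.
All other subsets cost ≥ 92. Minimum total cost: 90.

90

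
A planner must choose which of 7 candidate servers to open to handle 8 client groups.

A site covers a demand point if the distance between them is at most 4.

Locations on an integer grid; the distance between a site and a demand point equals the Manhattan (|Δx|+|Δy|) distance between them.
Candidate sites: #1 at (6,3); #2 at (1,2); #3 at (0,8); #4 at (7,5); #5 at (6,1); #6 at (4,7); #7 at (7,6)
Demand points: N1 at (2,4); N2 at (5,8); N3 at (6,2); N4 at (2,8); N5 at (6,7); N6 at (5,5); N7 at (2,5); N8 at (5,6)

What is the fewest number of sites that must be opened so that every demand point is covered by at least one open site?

3

Coverage sets (demand points within 4 of each site):
  #1: {N3, N5, N6, N8}
  #2: {N1, N7}
  #3: {N4}
  #4: {N3, N5, N6, N8}
  #5: {N3}
  #6: {N2, N4, N5, N6, N7, N8}
  #7: {N2, N5, N6, N8}
No 2 sites suffice: every size-2 union leaves at least one demand point uncovered.
But {#1, #2, #6} covers everything, so the minimum is 3.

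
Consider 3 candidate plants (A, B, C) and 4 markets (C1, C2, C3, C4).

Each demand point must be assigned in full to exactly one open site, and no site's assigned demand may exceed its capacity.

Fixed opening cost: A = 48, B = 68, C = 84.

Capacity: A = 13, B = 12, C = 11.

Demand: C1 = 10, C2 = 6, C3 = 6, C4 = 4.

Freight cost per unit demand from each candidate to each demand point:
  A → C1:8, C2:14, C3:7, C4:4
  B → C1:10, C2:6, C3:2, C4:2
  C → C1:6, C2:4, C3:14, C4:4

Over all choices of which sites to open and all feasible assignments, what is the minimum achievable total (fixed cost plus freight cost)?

324

Open {A, B, C}; cheapest assignment that respects the capacities:
  A (cap 13, load 4): C4 — cost 4×4 = 16
  B (cap 12, load 12): C2, C3 — cost 6×6 + 6×2 = 48
  C (cap 11, load 10): C1 — cost 10×6 = 60
  Shipping 124, fixed 200 → total 324.
  Any other capacity-feasible assignment to {A, B, C} ships for at least 124.
Total demand is 26 and no other set of sites has combined capacity ≥ 26, so {A, B, C} is the only feasible choice of open sites. Minimum: 324.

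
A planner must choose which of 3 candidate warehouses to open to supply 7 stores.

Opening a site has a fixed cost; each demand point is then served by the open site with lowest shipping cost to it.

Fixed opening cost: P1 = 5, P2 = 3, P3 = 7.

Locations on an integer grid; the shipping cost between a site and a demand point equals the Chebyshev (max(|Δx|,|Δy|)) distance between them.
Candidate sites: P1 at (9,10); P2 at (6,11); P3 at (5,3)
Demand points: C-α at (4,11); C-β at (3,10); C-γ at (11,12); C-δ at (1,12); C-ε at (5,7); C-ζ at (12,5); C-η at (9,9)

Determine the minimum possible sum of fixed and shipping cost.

30

Open {P1, P2}: assign each demand point to its cheapest open site.
  C-α→P2 2, C-β→P2 3, C-γ→P1 2, C-δ→P2 5, C-ε→P1 4, C-ζ→P1 5, C-η→P1 1
  shipping cost 22, fixed 8 → total 30.
Compare {P2}: shipping cost 28 + fixed 3 = 31.
Compare {P1}: shipping cost 31 + fixed 5 = 36.
Compare {P1, P2, P3}: shipping cost 22 + fixed 15 = 37.
All other subsets cost ≥ 31. Minimum total cost: 30.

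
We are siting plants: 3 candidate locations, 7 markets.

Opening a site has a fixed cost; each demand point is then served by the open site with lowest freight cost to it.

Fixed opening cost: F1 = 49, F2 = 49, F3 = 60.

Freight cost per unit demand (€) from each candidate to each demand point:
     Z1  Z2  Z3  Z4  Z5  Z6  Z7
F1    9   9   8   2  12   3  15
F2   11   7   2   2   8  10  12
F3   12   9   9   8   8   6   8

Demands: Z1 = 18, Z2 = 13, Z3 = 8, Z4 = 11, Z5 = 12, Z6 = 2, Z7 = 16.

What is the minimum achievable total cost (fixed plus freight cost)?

672

Open {F2, F3}: assign each demand point to its cheapest open site.
  Z1→F2 18×11=198, Z2→F2 13×7=91, Z3→F2 8×2=16, Z4→F2 11×2=22, Z5→F2 12×8=96, Z6→F3 2×6=12, Z7→F3 16×8=128
  freight cost 563, fixed 109 → total 672.
Compare {F1, F2, F3}: freight cost 521 + fixed 158 = 679.
Compare {F1, F2}: freight cost 585 + fixed 98 = 683.
Compare {F2}: freight cost 635 + fixed 49 = 684.
All other subsets cost ≥ 679. Minimum total cost: 672.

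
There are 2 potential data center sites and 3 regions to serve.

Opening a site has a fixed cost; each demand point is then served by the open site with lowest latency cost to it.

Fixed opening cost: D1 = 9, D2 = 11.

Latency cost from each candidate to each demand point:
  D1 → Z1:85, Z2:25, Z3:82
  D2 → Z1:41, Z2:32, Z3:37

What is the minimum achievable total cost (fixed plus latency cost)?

121

Open {D2}: assign each demand point to its cheapest open site.
  Z1→D2 41, Z2→D2 32, Z3→D2 37
  latency cost 110, fixed 11 → total 121.
Compare {D1, D2}: latency cost 103 + fixed 20 = 123.
Compare {D1}: latency cost 192 + fixed 9 = 201.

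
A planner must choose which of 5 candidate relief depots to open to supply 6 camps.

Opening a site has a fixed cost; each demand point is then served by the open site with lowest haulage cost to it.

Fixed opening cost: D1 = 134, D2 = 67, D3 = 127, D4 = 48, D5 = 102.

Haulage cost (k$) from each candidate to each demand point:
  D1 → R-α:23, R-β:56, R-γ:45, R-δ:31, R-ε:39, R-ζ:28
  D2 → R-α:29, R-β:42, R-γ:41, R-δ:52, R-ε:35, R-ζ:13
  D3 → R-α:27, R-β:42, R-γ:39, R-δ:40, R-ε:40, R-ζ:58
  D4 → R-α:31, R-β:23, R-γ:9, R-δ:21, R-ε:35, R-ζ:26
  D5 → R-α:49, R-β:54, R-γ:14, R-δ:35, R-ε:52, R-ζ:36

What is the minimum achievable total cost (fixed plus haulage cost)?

Open {D4}: assign each demand point to its cheapest open site.
  R-α→D4 31, R-β→D4 23, R-γ→D4 9, R-δ→D4 21, R-ε→D4 35, R-ζ→D4 26
  haulage cost 145, fixed 48 → total 193.
Compare {D2, D4}: haulage cost 130 + fixed 115 = 245.
Compare {D2}: haulage cost 212 + fixed 67 = 279.
Compare {D4, D5}: haulage cost 145 + fixed 150 = 295.
All other subsets cost ≥ 245. Minimum total cost: 193.

193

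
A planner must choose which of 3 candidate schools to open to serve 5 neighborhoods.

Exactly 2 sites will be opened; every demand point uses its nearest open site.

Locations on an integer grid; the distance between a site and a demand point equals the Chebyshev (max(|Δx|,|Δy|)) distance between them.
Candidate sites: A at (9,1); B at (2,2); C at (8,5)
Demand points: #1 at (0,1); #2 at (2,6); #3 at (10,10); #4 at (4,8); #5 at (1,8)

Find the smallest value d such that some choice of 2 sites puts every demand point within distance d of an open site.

Open {B, C}.
  Farthest demand point is #5 at distance 6 (to B); all others are ≤ 6.
With {A, B} the worst case is 8.
With {A, C} the worst case is 8.
No size-2 selection achieves below 6.

6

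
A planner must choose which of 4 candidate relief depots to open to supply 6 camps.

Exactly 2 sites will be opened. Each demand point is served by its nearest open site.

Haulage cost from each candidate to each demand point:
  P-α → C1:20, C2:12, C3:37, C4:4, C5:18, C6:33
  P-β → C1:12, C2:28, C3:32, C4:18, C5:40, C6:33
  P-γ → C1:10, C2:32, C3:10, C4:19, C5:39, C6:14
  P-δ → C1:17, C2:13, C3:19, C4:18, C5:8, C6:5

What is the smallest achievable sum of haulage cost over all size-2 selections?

Open {P-γ, P-δ}.
  C1→P-γ 10, C2→P-δ 13, C3→P-γ 10, C4→P-δ 18, C5→P-δ 8, C6→P-δ 5  ⇒ total 64.
Compare {P-α, P-δ}: total 65.
Compare {P-α, P-γ}: total 68.
No size-2 selection does better; minimum is 64.

64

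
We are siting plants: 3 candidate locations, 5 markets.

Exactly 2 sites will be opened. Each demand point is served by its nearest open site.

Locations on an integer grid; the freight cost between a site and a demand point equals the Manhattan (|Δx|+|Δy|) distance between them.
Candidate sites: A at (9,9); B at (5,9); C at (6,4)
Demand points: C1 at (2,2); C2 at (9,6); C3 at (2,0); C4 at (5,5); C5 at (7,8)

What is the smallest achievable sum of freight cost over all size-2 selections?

Open {A, C}.
  C1→C 6, C2→A 3, C3→C 8, C4→C 2, C5→A 3  ⇒ total 22.
Compare {B, C}: total 24.
Compare {A, B}: total 32.

22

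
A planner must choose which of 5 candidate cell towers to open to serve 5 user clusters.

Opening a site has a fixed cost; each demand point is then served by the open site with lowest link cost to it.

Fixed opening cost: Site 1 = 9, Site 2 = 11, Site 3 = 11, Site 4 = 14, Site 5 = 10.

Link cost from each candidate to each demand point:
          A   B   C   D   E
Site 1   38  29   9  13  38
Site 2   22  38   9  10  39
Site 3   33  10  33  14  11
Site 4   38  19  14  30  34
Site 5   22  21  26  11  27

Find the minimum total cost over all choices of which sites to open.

Open {Site 2, Site 3}: assign each demand point to its cheapest open site.
  A→Site 2 22, B→Site 3 10, C→Site 2 9, D→Site 2 10, E→Site 3 11
  link cost 62, fixed 22 → total 84.
Compare {Site 1, Site 2, Site 3}: link cost 62 + fixed 31 = 93.
Compare {Site 1, Site 3, Site 5}: link cost 63 + fixed 30 = 93.
Compare {Site 2, Site 3, Site 5}: link cost 62 + fixed 32 = 94.
All other subsets cost ≥ 93. Minimum total cost: 84.

84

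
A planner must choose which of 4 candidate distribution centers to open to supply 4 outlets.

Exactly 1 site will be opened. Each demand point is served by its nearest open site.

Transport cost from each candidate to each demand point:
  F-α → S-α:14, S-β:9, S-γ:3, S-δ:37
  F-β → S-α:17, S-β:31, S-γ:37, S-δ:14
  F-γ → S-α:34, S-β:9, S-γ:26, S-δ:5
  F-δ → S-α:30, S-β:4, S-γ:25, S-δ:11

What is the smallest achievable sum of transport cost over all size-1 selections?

63

Open {F-α}.
  S-α→F-α 14, S-β→F-α 9, S-γ→F-α 3, S-δ→F-α 37  ⇒ total 63.
Compare {F-δ}: total 70.
Compare {F-γ}: total 74.
No size-1 selection does better; minimum is 63.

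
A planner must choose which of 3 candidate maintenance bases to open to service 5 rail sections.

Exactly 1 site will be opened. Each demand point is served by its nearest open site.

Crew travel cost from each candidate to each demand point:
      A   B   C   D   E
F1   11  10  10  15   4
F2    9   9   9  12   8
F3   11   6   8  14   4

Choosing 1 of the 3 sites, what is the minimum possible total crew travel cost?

Open {F3}.
  A→F3 11, B→F3 6, C→F3 8, D→F3 14, E→F3 4  ⇒ total 43.
Compare {F2}: total 47.
Compare {F1}: total 50.

43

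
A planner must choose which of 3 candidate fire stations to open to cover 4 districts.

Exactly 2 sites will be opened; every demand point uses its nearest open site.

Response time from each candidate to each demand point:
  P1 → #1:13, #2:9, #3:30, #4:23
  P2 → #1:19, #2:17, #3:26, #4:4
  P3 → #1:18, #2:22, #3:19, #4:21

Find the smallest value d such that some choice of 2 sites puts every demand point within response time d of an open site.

19

Open {P2, P3}.
  Farthest demand point is #3 at response time 19 (to P3); all others are ≤ 19.
With {P1, P3} the worst case is 21.
With {P1, P2} the worst case is 26.
No size-2 selection achieves below 19.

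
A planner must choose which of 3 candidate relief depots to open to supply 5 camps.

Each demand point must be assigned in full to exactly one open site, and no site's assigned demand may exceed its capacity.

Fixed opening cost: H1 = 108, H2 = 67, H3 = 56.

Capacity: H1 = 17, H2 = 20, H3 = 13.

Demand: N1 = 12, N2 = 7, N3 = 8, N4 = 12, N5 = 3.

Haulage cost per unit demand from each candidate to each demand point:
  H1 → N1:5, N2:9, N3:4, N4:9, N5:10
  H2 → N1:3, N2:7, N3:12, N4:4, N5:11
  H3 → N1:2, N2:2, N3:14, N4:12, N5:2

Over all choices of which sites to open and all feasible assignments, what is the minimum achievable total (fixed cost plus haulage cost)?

Open {H1, H2, H3}; cheapest assignment that respects the capacities:
  H1 (cap 17, load 11): N3, N5 — cost 8×4 + 3×10 = 62
  H2 (cap 20, load 19): N2, N4 — cost 7×7 + 12×4 = 97
  H3 (cap 13, load 12): N1 — cost 12×2 = 24
  Shipping 183, fixed 231 → total 414.
  Any other capacity-feasible assignment to {H1, H2, H3} ships for at least 183.
Total demand is 42 and no other set of sites has combined capacity ≥ 42, so {H1, H2, H3} is the only feasible choice of open sites. Minimum: 414.

414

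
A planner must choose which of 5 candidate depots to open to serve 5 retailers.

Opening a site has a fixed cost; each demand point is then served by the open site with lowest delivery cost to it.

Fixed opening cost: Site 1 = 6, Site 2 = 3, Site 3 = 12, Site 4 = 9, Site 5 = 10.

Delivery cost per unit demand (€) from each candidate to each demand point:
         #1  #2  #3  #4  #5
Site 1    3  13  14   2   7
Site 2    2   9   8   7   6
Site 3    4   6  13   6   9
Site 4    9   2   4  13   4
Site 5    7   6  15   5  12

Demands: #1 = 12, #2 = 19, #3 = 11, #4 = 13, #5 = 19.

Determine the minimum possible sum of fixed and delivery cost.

226

Open {Site 1, Site 2, Site 4}: assign each demand point to its cheapest open site.
  #1→Site 2 12×2=24, #2→Site 4 19×2=38, #3→Site 4 11×4=44, #4→Site 1 13×2=26, #5→Site 4 19×4=76
  delivery cost 208, fixed 18 → total 226.
Compare {Site 1, Site 4}: delivery cost 220 + fixed 15 = 235.
Compare {Site 1, Site 2, Site 4, Site 5}: delivery cost 208 + fixed 28 = 236.
Compare {Site 1, Site 2, Site 3, Site 4}: delivery cost 208 + fixed 30 = 238.
All other subsets cost ≥ 235. Minimum total cost: 226.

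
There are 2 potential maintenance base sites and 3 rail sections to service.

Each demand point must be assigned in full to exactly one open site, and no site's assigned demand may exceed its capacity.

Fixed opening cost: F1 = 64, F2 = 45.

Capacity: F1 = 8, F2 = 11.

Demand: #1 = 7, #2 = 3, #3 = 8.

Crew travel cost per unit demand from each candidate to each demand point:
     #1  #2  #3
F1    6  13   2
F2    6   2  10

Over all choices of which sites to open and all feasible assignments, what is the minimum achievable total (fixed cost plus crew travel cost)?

173

Open {F1, F2}; cheapest assignment that respects the capacities:
  F1 (cap 8, load 8): #3 — cost 8×2 = 16
  F2 (cap 11, load 10): #1, #2 — cost 7×6 + 3×2 = 48
  Shipping 64, fixed 109 → total 173.
  Any other capacity-feasible assignment to {F1, F2} ships for at least 64.
Total demand is 18 and no other set of sites has combined capacity ≥ 18, so {F1, F2} is the only feasible choice of open sites. Minimum: 173.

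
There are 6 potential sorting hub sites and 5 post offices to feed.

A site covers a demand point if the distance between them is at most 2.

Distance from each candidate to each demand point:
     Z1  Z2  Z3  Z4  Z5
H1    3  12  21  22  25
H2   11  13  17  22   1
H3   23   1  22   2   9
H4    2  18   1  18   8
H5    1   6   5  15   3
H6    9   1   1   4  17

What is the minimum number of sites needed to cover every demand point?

3

Coverage sets (demand points within 2 of each site):
  H1: {}
  H2: {Z5}
  H3: {Z2, Z4}
  H4: {Z1, Z3}
  H5: {Z1}
  H6: {Z2, Z3}
No 2 sites suffice: every size-2 union leaves at least one demand point uncovered.
But {H2, H3, H4} covers everything, so the minimum is 3.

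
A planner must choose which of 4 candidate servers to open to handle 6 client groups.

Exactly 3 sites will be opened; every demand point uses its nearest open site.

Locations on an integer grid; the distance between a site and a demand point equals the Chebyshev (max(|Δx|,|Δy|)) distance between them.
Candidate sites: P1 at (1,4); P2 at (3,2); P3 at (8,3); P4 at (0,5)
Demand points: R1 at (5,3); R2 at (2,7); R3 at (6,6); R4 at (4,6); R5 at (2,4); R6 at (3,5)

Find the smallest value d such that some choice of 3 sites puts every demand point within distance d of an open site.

3

Open {P1, P2, P3}.
  Farthest demand point is R2 at distance 3 (to P1); all others are ≤ 3.
With {P1, P3, P4} the worst case is 3.
With {P1, P2, P4} the worst case is 4.
No size-3 selection achieves below 3.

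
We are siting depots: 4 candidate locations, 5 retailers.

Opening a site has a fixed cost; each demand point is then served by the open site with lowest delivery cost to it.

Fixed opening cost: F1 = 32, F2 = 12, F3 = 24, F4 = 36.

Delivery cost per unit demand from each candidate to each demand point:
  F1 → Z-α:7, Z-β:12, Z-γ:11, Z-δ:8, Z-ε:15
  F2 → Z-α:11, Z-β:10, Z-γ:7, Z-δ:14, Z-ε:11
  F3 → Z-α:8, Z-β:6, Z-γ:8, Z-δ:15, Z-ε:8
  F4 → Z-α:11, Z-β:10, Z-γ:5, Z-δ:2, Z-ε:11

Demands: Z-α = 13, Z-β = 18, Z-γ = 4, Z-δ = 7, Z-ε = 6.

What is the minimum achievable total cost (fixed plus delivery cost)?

Open {F3, F4}: assign each demand point to its cheapest open site.
  Z-α→F3 13×8=104, Z-β→F3 18×6=108, Z-γ→F4 4×5=20, Z-δ→F4 7×2=14, Z-ε→F3 6×8=48
  delivery cost 294, fixed 60 → total 354.
Compare {F2, F3, F4}: delivery cost 294 + fixed 72 = 366.
Compare {F1, F3, F4}: delivery cost 281 + fixed 92 = 373.
Compare {F1, F2, F3, F4}: delivery cost 281 + fixed 104 = 385.
All other subsets cost ≥ 366. Minimum total cost: 354.

354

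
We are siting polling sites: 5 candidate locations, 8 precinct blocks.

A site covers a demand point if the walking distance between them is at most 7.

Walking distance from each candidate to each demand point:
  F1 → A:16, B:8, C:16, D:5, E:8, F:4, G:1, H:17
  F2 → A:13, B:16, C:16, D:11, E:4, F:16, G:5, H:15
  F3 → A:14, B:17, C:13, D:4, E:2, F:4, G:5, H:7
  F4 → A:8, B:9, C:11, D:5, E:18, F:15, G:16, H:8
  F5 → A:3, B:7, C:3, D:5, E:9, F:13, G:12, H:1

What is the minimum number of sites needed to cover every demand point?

2

Coverage sets (demand points within 7 of each site):
  F1: {D, F, G}
  F2: {E, G}
  F3: {D, E, F, G, H}
  F4: {D}
  F5: {A, B, C, D, H}
No single site covers all 8 demand points.
But {F3, F5} covers everything, so the minimum is 2.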